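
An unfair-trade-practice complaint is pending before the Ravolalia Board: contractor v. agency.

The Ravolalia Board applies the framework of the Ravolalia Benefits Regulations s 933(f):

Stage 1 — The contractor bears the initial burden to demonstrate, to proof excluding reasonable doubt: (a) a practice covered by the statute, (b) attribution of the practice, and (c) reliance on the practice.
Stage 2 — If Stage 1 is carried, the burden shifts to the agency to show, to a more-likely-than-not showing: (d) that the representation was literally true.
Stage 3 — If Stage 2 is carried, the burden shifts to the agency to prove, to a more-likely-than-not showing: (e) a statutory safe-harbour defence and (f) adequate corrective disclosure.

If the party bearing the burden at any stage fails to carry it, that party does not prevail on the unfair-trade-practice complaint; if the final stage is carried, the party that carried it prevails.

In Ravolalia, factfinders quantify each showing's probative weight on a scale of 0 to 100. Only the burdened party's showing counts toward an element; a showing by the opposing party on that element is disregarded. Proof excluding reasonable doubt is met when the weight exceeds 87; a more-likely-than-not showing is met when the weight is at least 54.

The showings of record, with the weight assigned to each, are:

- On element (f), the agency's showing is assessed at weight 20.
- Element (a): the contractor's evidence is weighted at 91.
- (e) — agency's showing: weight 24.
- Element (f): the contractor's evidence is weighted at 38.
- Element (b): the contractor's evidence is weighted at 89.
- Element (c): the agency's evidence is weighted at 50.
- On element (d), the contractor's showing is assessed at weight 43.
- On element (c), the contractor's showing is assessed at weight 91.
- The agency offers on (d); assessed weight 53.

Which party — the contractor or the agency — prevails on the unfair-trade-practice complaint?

At Stage 1 the contractor must meet proof excluding reasonable doubt (weight exceeds 87): on (a) the weight is 91, > 87, so (a) meets the standard; on (b) the weight is 89, which does exceed 87, so (b) meets the standard; on (c) the weight is 91 (the agency's 50 is given no effect), > 87, so (c) meets the standard.
  Stage 1 carried; the burden shifts to the agency.
At Stage 2 the agency must meet a more-likely-than-not showing (weight is at least 54): on (d) the weight is 53 (the contractor's 43 is given no effect), < 54, so (d) does not meet the standard.
  The agency does not carry Stage 2.
So the contractor prevails.

contractor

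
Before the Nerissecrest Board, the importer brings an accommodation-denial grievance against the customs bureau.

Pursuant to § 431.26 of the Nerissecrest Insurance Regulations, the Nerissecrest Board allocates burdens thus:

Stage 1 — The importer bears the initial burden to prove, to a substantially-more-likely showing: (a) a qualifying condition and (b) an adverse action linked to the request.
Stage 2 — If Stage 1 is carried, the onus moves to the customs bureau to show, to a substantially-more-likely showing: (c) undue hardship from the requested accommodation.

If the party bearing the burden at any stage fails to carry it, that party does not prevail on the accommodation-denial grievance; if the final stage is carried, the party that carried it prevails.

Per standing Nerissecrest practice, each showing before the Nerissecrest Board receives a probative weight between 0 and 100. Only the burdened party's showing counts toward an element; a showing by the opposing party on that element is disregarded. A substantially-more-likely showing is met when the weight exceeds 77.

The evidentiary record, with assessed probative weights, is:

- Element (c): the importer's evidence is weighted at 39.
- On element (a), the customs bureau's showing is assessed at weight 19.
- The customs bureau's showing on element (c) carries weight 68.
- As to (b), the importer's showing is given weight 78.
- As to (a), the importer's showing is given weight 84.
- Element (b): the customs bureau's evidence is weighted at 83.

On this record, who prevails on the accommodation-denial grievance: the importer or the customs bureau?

importer

Stage 1 — burden on importer; standard: a substantially-more-likely showing (weight exceeds 77).
    (a): 84 (customs bureau's 19 disregarded) > 77 [met]
    (b): 78 (customs bureau's 83 disregarded) > 77 [met]
  The importer carries Stage 1; the customs bureau now bears the burden.
Stage 2 — burden on customs bureau; standard: a substantially-more-likely showing (weight exceeds 77).
    (c): 68 (importer's 39 disregarded) ≤ 77 [not met]
  The customs bureau does not carry Stage 2.
So the importer prevails.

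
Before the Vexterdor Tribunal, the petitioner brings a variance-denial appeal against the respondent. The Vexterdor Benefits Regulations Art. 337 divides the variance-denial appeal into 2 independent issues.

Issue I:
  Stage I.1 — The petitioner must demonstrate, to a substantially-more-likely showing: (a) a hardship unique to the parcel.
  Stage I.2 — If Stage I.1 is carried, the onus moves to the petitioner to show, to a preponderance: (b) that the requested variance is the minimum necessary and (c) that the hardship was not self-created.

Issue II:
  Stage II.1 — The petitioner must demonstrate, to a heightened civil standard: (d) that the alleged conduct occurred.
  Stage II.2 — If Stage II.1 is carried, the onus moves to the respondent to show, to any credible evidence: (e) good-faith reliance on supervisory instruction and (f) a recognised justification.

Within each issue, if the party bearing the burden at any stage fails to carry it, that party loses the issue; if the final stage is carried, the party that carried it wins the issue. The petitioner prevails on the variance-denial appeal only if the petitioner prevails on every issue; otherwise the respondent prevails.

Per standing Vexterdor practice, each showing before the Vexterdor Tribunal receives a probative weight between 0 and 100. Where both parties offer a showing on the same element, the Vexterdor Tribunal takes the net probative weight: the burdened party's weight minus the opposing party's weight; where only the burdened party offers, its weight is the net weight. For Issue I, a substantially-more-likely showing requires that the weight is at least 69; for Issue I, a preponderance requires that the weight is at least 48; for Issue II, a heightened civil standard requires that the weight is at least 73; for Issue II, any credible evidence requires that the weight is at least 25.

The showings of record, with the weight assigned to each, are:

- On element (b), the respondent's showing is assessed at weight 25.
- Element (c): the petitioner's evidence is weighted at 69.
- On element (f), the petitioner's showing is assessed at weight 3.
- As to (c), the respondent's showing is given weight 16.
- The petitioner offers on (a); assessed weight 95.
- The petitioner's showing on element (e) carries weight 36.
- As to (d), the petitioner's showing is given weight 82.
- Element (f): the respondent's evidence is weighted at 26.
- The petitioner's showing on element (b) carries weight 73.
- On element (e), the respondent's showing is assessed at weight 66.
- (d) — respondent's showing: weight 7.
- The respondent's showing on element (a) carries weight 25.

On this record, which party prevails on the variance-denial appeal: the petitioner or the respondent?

petitioner

— Issue I —
Stage I.1 — burden on petitioner; standard: a substantially-more-likely showing (weight is at least 69).
    (a): 95 − 25 = 70 ≥ 69 [met]
  Stage I.1 is satisfied; the petitioner continues to bear the burden.
Stage I.2 — burden on petitioner; standard: a preponderance (weight is at least 48).
    (b): 73 − 25 = 48 ≥ 48 [met]
    (c): 69 − 16 = 53 ≥ 48 [met]
  All elements met at the final stage.
Every stage carried; the petitioner prevails on this issue.
— Issue II —
Stage II.1 — burden on petitioner; standard: a heightened civil standard (weight is at least 73).
    (d): 82 − 7 = 75 ≥ 73 [met]
  The petitioner carries Stage II.1; the respondent now bears the burden.
Stage II.2 — burden on respondent; standard: any credible evidence (weight is at least 25).
    (e): 66 − 36 = 30 ≥ 25 [met]
    (f): 26 − 3 = 23 < 25 [not met]
  Not every element is met, so the respondent fails to carry Stage II.2.
So the petitioner prevails on this issue.
Per-issue: Issue I → petitioner; Issue II → petitioner. The petitioner must prevail on every issue; overall, the petitioner prevails.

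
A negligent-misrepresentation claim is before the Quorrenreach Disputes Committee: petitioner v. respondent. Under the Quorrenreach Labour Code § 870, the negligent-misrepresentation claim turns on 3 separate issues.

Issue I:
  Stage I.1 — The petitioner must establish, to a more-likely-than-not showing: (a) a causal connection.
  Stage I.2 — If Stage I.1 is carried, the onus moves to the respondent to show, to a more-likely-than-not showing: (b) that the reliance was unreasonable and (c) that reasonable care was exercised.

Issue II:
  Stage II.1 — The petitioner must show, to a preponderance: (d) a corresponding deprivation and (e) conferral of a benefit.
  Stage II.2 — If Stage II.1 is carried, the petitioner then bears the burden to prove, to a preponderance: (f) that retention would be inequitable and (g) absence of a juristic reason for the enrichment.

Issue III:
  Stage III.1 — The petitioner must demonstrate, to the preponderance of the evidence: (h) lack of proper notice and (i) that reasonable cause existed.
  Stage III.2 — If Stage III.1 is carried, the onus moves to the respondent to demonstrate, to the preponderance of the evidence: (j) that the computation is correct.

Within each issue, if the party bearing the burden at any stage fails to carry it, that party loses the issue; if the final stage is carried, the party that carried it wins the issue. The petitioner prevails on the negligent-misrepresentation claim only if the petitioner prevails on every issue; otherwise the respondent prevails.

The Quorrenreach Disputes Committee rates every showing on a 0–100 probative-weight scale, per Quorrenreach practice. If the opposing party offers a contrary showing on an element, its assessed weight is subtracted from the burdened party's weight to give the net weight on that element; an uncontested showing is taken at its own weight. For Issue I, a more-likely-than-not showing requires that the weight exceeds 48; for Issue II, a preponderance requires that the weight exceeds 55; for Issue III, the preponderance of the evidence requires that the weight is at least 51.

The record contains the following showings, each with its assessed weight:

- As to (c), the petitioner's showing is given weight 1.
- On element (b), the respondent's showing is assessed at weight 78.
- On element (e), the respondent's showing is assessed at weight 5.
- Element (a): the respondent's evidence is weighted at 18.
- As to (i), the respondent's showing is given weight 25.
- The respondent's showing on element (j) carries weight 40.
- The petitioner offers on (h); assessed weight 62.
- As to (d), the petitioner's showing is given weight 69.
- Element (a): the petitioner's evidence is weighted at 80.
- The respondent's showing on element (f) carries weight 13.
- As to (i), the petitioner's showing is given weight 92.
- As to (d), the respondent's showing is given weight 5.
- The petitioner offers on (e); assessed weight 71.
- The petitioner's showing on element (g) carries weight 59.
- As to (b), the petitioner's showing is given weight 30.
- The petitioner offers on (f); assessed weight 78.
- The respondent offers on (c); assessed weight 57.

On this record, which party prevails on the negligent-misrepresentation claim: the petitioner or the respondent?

— Issue I —
At Stage I.1 the petitioner must meet a more-likely-than-not showing (weight exceeds 48): on (a) the weight is 80 less the opposing 18 gives net 62, which does exceed 48, so (a) meets the standard.
  All elements met. The burden passes to the respondent.
At Stage I.2 the respondent must meet a more-likely-than-not showing (weight exceeds 48): on (b) the weight is 78 less the opposing 30 gives net 48, which does not exceed 48, so (b) does not meet the standard; on (c) the weight is 57 less the opposing 1 gives net 56, > 48, so (c) meets the standard.
  Not every element is met, so the respondent fails to carry Stage I.2.
So the petitioner prevails on this issue.
— Issue II —
At Stage II.1 the petitioner must meet a preponderance (weight exceeds 55): on (d) the weight is 69 less the opposing 5 gives net 64, > 55, so (d) meets the standard; on (e) the weight is 71 less the opposing 5 gives net 66, which does exceed 55, so (e) meets the standard.
  All elements met. The petitioner retains the burden for Stage II.2.
At Stage II.2 the petitioner must meet a preponderance (weight exceeds 55): on (f) the weight is 78 less the opposing 13 gives net 65, > 55, so (f) meets the standard; on (g) the weight is 59, > 55, so (g) meets the standard.
  All elements met at the final stage.
Every stage carried; the petitioner prevails on this issue.
— Issue III —
Stage III.1 (petitioner, the preponderance of the evidence, weight is at least 51): (h) 62 ≥ 51 — meets; (i) net 92−25=67 ≥ 51 — meets.
  Stage III.1 is satisfied; the onus moves to the respondent.
Stage III.2 (respondent, the preponderance of the evidence, weight is at least 51): (j) 40 < 51 — fails.
  Stage III.2 not carried; the respondent fails its burden.
So the petitioner prevails on this issue.
Per-issue: Issue I → petitioner; Issue II → petitioner; Issue III → petitioner. The petitioner must prevail on every issue; overall, the petitioner prevails.

petitioner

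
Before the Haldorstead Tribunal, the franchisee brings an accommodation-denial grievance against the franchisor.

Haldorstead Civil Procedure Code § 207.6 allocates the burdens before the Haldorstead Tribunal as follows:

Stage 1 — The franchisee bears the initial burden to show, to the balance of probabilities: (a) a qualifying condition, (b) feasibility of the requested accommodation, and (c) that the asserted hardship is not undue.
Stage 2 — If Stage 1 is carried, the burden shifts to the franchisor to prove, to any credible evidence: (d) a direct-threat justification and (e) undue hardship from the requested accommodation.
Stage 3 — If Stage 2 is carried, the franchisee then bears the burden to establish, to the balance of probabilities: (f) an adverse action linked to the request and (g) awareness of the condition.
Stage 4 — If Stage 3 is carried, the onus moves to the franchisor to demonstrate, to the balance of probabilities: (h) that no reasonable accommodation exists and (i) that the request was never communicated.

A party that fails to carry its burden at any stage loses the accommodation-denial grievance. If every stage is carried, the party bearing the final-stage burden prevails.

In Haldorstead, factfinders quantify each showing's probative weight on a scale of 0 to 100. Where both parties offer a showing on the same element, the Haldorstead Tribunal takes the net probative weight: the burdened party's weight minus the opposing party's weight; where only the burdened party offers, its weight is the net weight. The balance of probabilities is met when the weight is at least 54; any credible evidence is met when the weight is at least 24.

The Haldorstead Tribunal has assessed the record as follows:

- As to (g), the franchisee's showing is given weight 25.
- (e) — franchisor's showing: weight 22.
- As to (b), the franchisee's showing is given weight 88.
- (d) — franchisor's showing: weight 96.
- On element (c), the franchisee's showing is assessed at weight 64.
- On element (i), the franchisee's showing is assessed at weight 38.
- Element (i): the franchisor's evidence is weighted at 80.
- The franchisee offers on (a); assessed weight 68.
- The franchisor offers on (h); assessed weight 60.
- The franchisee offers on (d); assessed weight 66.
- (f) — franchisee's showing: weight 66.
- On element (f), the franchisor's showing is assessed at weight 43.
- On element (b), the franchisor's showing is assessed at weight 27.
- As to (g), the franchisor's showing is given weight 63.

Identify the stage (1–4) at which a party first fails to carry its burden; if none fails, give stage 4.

Stage 1 — burden on franchisee; standard: the balance of probabilities (weight is at least 54).
    (a): 68 ≥ 54 [met]
    (b): 88 − 27 = 61 ≥ 54 [met]
    (c): 64 ≥ 54 [met]
  All elements met. The burden passes to the franchisor.
Stage 2 — burden on franchisor; standard: any credible evidence (weight is at least 24).
    (d): 96 − 66 = 30 ≥ 24 [met]
    (e): 22 < 24 [not met]
  Not every element is met, so the franchisor fails to carry Stage 2.
The franchisee prevails.

stage 2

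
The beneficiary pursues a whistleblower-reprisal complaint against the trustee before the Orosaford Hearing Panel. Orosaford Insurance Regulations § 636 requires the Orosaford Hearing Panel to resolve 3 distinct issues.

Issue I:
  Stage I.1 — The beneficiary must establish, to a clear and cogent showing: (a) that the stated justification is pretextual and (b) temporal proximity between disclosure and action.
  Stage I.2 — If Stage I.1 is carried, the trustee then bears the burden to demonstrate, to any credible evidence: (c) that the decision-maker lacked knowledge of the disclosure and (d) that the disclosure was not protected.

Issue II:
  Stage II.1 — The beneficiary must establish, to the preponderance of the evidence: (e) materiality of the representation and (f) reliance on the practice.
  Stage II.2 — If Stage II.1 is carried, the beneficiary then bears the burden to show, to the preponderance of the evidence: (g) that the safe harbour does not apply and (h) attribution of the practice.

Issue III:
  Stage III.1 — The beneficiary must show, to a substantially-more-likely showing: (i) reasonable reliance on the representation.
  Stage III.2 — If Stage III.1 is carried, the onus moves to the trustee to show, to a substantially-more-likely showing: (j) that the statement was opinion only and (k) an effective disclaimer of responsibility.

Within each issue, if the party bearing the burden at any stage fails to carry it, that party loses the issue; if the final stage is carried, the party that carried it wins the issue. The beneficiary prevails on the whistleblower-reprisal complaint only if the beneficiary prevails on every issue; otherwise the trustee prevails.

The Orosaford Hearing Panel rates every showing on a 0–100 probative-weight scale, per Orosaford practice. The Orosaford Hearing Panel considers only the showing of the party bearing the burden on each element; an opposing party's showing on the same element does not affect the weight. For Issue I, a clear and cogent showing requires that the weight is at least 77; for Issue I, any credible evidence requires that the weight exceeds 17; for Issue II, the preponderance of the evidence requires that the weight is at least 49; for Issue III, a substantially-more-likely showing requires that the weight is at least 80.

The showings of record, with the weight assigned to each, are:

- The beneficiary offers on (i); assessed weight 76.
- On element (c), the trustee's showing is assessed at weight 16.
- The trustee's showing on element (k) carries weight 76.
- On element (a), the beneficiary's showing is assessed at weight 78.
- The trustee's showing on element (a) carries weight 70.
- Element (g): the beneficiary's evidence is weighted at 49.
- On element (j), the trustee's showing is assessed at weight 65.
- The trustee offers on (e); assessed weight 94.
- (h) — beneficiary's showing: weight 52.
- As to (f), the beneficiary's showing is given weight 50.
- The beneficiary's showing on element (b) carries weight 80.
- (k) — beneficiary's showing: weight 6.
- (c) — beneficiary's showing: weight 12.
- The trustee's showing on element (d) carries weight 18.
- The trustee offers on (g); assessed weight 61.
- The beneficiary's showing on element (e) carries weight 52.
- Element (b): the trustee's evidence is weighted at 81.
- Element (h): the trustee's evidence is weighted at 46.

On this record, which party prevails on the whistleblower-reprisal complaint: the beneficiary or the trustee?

trustee

— Issue I —
At Stage I.1 the beneficiary must meet a clear and cogent showing (weight is at least 77): on (a) the weight is 78 (the trustee's 70 is given no effect), ≥ 77, so (a) meets the standard; on (b) the weight is 80 (the trustee's 81 is given no effect), ≥ 77, so (b) meets the standard.
  The beneficiary carries Stage I.1; the trustee now bears the burden.
At Stage I.2 the trustee must meet any credible evidence (weight exceeds 17): on (c) the weight is 16 (the beneficiary's 12 is given no effect), which does not exceed 17, so (c) does not meet the standard; on (d) the weight is 18, which does exceed 17, so (d) meets the standard.
  Not every element is met, so the trustee fails to carry Stage I.2.
So the beneficiary prevails on this issue.
— Issue II —
At Stage II.1 the beneficiary must meet the preponderance of the evidence (weight is at least 49): on (e) the weight is 52 (the trustee's 94 is given no effect), ≥ 49, so (e) meets the standard; on (f) the weight is 50, ≥ 49, so (f) meets the standard.
  Stage II.1 carried; the burden remains with the beneficiary.
At Stage II.2 the beneficiary must meet the preponderance of the evidence (weight is at least 49): on (g) the weight is 49 (the trustee's 61 is given no effect), which does reach 49, so (g) meets the standard; on (h) the weight is 52 (the trustee's 46 is given no effect), which does reach 49, so (h) meets the standard.
  Stage II.2 carried; the final stage is satisfied.
With every stage satisfied, the beneficiary prevails on this issue.
— Issue III —
Stage III.1 — burden on beneficiary; standard: a substantially-more-likely showing (weight is at least 80).
    (i): 76 < 80 [not met]
  Stage III.1 not carried; the beneficiary fails its burden.
The trustee prevails on this issue.
Per-issue: Issue I → beneficiary; Issue II → beneficiary; Issue III → trustee. The beneficiary must prevail on every issue; overall, the trustee prevails.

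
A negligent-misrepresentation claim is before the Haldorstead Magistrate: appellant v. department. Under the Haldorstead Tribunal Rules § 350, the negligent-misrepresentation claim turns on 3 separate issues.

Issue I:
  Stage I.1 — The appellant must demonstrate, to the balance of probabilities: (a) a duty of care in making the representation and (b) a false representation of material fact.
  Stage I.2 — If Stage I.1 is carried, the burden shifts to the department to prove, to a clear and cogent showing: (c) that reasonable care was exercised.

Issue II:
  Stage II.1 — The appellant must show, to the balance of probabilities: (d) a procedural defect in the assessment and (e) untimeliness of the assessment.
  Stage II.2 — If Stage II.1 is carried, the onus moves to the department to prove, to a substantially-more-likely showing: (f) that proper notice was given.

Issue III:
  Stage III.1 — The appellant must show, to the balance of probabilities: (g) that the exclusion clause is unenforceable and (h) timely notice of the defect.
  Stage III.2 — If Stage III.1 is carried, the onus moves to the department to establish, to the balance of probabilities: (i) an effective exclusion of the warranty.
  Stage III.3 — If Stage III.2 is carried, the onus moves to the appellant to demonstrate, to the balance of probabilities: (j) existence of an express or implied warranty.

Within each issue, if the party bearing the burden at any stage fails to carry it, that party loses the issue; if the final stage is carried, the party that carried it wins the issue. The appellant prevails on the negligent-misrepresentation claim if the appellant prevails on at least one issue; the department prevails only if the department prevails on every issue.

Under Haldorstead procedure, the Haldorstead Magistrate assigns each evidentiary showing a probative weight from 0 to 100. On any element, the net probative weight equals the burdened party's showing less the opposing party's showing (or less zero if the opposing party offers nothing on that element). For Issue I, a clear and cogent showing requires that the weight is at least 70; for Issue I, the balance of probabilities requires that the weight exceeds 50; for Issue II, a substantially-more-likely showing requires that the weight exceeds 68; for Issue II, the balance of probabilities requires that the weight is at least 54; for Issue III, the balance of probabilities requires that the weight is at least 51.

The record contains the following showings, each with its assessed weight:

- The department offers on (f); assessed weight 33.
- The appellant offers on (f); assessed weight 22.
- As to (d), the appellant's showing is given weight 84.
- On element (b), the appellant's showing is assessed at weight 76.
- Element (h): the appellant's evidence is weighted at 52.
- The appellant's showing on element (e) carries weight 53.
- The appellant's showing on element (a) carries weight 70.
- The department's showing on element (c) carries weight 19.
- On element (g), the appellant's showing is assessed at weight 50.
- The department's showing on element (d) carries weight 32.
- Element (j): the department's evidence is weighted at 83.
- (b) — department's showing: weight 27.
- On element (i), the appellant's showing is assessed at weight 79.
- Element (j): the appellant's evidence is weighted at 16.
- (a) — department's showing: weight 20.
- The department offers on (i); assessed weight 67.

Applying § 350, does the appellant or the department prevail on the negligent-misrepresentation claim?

— Issue I —
Stage I.1 (appellant, the balance of probabilities, weight exceeds 50): (a) net 70−20=50 ≤ 50 — fails; (b) net 76−27=49 ≤ 50 — fails.
  Stage I.1 not carried; the appellant fails its burden.
So the department prevails on this issue.
— Issue II —
Stage II.1 — burden on appellant; standard: the balance of probabilities (weight is at least 54).
    (d): 84 − 32 = 52 < 54 [not met]
    (e): 53 < 54 [not met]
  Not every element is met, so the appellant fails to carry Stage II.1.
So the department prevails on this issue.
— Issue III —
Stage III.1 — burden on appellant; standard: the balance of probabilities (weight is at least 51).
    (g): 50 < 51 [not met]
    (h): 52 ≥ 51 [met]
  Stage III.1 not carried; the appellant fails its burden.
The department prevails on this issue.
Per-issue: Issue I → department; Issue II → department; Issue III → department. The appellant must prevail on at least one issue; overall, the department prevails.

department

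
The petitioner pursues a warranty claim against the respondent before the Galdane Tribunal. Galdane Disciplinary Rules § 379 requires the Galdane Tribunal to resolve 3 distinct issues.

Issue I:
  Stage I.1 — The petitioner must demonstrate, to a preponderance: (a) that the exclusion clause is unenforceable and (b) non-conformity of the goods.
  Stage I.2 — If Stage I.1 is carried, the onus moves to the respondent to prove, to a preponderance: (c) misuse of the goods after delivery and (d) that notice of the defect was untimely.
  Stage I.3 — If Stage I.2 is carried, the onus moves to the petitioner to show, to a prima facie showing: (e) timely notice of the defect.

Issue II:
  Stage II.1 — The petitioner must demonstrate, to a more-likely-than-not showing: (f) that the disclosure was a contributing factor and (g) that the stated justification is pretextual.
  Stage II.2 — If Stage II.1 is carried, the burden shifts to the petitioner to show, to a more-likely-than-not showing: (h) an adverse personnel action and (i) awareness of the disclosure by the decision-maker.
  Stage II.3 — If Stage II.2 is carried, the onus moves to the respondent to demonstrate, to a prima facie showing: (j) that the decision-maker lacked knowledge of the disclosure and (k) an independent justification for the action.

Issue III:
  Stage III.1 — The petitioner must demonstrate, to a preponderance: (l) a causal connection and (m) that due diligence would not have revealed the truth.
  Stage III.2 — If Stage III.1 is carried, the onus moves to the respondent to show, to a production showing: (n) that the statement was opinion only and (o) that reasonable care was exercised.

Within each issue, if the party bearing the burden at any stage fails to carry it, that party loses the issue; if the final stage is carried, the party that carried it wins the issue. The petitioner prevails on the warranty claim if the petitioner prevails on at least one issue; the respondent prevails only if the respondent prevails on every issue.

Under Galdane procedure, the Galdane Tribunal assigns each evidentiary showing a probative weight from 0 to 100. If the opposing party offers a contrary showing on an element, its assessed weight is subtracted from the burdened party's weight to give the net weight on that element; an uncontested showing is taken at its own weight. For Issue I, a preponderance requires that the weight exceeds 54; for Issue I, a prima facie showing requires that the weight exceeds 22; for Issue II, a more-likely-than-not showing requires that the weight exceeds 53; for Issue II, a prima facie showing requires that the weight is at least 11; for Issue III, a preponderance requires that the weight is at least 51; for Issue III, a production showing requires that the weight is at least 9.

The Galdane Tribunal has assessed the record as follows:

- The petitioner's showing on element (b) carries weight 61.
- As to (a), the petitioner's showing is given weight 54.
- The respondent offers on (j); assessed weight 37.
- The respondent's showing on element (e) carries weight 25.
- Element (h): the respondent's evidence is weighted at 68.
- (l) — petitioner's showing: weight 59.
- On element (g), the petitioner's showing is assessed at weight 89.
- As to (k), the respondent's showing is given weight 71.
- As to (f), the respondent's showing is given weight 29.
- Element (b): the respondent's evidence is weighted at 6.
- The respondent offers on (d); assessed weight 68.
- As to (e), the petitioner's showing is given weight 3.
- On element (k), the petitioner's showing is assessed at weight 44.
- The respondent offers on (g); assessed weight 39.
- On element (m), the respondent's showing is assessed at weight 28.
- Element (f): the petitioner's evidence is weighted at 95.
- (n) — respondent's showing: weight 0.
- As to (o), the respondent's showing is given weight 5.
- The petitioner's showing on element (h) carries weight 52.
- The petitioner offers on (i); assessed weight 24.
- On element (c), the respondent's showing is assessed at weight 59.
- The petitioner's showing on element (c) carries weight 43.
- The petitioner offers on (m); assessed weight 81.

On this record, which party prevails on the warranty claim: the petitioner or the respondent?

petitioner

— Issue I —
At Stage I.1 the petitioner must meet a preponderance (weight exceeds 54): on (a) the weight is 54, ≤ 54, so (a) does not meet the standard; on (b) the weight is 61 less the opposing 6 gives net 55, > 54, so (b) meets the standard.
  Not every element is met, so the petitioner fails to carry Stage I.1.
The analysis ends at Stage I.1; the respondent prevails on this issue.
— Issue II —
At Stage II.1 the petitioner must meet a more-likely-than-not showing (weight exceeds 53): on (f) the weight is 95 less the opposing 29 gives net 66, > 53, so (f) meets the standard; on (g) the weight is 89 less the opposing 39 gives net 50, which does not exceed 53, so (g) does not meet the standard.
  The petitioner does not carry Stage II.1.
The analysis ends at Stage II.1; the respondent prevails on this issue.
— Issue III —
Stage III.1 — burden on petitioner; standard: a preponderance (weight is at least 51).
    (l): 59 ≥ 51 [met]
    (m): 81 − 28 = 53 ≥ 51 [met]
  The petitioner carries Stage III.1; the respondent now bears the burden.
Stage III.2 — burden on respondent; standard: a production showing (weight is at least 9).
    (n): 0 < 9 [not met]
    (o): 5 < 9 [not met]
  Not every element is met, so the respondent fails to carry Stage III.2.
So the petitioner prevails on this issue.
Per-issue: Issue I → respondent; Issue II → respondent; Issue III → petitioner. The petitioner must prevail on at least one issue; overall, the petitioner prevails.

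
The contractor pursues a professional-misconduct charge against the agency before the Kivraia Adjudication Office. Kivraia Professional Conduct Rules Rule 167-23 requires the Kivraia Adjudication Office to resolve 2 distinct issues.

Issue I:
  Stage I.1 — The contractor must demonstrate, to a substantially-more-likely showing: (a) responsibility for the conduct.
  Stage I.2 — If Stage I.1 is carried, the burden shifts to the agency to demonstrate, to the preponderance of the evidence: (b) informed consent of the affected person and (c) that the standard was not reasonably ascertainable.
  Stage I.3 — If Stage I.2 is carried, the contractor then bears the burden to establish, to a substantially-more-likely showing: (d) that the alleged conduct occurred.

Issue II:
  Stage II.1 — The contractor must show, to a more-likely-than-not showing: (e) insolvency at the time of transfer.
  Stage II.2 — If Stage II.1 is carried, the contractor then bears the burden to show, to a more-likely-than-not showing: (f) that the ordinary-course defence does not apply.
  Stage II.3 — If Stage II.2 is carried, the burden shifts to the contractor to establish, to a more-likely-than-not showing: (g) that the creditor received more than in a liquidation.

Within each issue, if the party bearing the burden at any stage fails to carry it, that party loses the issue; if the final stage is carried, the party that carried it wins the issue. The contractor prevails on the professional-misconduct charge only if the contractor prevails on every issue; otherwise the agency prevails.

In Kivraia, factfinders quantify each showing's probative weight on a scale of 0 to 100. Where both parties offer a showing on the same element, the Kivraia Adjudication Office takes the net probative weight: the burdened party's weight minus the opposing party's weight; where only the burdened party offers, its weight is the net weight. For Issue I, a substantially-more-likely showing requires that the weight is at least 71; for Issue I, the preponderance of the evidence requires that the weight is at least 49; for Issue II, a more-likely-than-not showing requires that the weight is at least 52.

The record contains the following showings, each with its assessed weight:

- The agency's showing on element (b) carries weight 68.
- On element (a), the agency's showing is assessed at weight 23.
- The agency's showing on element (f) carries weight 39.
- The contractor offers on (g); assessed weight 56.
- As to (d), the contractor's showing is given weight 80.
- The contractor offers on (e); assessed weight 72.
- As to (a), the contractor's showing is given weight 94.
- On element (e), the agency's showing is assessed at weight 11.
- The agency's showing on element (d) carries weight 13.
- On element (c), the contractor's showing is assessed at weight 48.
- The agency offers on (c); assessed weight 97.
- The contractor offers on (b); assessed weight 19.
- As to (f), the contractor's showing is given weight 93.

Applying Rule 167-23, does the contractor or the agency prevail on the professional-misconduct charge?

agency

— Issue I —
Stage I.1 — burden on contractor; standard: a substantially-more-likely showing (weight is at least 71).
    (a): 94 − 23 = 71 ≥ 71 [met]
  All elements met. The burden passes to the agency.
Stage I.2 — burden on agency; standard: the preponderance of the evidence (weight is at least 49).
    (b): 68 − 19 = 49 ≥ 49 [met]
    (c): 97 − 48 = 49 ≥ 49 [met]
  The agency carries Stage I.2; the contractor now bears the burden.
Stage I.3 — burden on contractor; standard: a substantially-more-likely showing (weight is at least 71).
    (d): 80 − 13 = 67 < 71 [not met]
  Stage I.3 not carried; the contractor fails its burden.
The analysis ends at Stage I.3; the agency prevails on this issue.
— Issue II —
Stage II.1 (contractor, a more-likely-than-not showing, weight is at least 52): (e) net 72−11=61 ≥ 52 — meets.
  Stage II.1 is satisfied; the contractor continues to bear the burden.
Stage II.2 (contractor, a more-likely-than-not showing, weight is at least 52): (f) net 93−39=54 ≥ 52 — meets.
  Stage II.2 carried; the burden remains with the contractor.
Stage II.3 (contractor, a more-likely-than-not showing, weight is at least 52): (g) 56 ≥ 52 — meets.
  The contractor carries the last stage.
With every stage satisfied, the contractor prevails on this issue.
Per-issue: Issue I → agency; Issue II → contractor. The contractor must prevail on every issue; overall, the agency prevails.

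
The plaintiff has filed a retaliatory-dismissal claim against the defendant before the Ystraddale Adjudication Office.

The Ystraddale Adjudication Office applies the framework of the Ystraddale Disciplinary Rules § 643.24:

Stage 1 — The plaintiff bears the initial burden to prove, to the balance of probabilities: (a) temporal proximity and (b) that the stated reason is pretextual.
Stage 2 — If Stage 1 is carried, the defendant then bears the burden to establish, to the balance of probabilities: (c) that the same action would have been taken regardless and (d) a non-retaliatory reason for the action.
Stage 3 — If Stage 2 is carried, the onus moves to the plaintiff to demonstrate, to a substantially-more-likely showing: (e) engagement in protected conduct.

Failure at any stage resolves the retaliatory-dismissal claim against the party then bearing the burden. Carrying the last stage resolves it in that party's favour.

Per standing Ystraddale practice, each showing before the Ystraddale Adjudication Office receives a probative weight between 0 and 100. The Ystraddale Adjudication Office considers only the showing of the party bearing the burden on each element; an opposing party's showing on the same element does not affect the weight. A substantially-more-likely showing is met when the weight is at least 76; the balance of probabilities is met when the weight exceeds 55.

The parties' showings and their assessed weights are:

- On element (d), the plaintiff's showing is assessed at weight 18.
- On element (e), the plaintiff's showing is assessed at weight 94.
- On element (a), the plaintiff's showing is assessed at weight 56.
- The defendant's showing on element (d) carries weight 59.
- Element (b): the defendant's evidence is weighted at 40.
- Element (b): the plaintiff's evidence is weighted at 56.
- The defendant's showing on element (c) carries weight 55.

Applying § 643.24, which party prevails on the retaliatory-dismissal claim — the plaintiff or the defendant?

At Stage 1 the plaintiff must meet the balance of probabilities (weight exceeds 55): on (a) the weight is 56, which does exceed 55, so (a) meets the standard; on (b) the weight is 56 (the defendant's 40 is given no effect), which does exceed 55, so (b) meets the standard.
  Stage 1 is satisfied; the onus moves to the defendant.
At Stage 2 the defendant must meet the balance of probabilities (weight exceeds 55): on (c) the weight is 55, ≤ 55, so (c) does not meet the standard; on (d) the weight is 59 (the plaintiff's 18 is given no effect), which does exceed 55, so (d) meets the standard.
  The defendant does not carry Stage 2.
The analysis ends at Stage 2; the plaintiff prevails.

plaintiff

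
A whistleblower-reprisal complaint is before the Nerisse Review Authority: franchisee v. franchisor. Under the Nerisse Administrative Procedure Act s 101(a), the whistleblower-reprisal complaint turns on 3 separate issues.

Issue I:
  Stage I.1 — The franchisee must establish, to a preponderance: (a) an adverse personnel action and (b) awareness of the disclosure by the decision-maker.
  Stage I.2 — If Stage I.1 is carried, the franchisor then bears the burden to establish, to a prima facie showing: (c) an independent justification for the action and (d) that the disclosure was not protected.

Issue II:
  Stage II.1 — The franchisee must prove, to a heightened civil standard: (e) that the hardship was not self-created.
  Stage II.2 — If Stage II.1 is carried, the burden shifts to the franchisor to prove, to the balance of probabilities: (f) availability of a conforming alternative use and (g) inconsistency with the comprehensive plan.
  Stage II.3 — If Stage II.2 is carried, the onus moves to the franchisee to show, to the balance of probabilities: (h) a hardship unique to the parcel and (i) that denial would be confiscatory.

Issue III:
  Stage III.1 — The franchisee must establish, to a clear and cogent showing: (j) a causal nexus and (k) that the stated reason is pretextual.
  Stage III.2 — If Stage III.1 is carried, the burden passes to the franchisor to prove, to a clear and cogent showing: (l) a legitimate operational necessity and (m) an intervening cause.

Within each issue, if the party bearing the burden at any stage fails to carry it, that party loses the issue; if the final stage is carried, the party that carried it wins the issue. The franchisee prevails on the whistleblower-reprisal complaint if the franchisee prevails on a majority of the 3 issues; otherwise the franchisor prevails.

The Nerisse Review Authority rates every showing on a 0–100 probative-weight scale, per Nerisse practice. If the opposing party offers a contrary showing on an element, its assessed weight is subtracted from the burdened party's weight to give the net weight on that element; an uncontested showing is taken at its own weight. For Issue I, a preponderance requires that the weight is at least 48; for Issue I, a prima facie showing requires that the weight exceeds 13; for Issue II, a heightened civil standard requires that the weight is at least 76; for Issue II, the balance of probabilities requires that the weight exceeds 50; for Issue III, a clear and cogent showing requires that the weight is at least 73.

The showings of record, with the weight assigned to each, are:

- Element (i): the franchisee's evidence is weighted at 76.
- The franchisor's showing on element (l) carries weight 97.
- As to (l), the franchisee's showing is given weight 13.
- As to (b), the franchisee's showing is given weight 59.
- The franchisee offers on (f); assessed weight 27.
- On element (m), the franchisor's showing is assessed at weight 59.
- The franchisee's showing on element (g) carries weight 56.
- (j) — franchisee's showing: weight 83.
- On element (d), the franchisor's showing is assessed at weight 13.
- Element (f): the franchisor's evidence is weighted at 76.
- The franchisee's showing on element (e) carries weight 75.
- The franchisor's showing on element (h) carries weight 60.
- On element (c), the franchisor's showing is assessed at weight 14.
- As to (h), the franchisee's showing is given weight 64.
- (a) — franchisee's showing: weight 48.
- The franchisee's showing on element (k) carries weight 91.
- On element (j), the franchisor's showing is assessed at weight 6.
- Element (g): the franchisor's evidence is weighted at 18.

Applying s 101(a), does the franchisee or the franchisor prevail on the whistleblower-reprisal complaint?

franchisee

— Issue I —
Stage I.1 (franchisee, a preponderance, weight is at least 48): (a) 48 ≥ 48 — meets; (b) 59 ≥ 48 — meets.
  Stage I.1 carried; the burden shifts to the franchisor.
Stage I.2 (franchisor, a prima facie showing, weight exceeds 13): (c) 14 > 13 — meets; (d) 13 ≤ 13 — fails.
  The franchisor does not carry Stage I.2.
The franchisee prevails on this issue.
— Issue II —
Stage II.1 (franchisee, a heightened civil standard, weight is at least 76): (e) 75 < 76 — fails.
  The franchisee does not carry Stage II.1.
The franchisor prevails on this issue.
— Issue III —
Stage III.1 (franchisee, a clear and cogent showing, weight is at least 73): (j) net 83−6=77 ≥ 73 — meets; (k) 91 ≥ 73 — meets.
  All elements met. The burden passes to the franchisor.
Stage III.2 (franchisor, a clear and cogent showing, weight is at least 73): (l) net 97−13=84 ≥ 73 — meets; (m) 59 < 73 — fails.
  Not every element is met, so the franchisor fails to carry Stage III.2.
So the franchisee prevails on this issue.
Per-issue: Issue I → franchisee; Issue II → franchisor; Issue III → franchisee. The franchisee must prevail on a majority of issues; overall, the franchisee prevails.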